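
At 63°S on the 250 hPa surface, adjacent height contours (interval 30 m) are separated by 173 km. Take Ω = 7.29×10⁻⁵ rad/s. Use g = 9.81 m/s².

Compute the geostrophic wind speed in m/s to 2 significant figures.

13 m/s

Coriolis parameter at 63°S:
f = 2Ω sin φ = 2 × 7.29×10⁻⁵ × sin 63° = 1.30×10⁻⁴ s⁻¹
Height gradient: |∂Z/∂n| = 30 m / 173000 m = 1.73×10⁻⁴
On a pressure surface, geostrophic balance gives V_g = (g/f)|∂Z/∂n|:
V_g = 9.81 × 1.73×10⁻⁴ / 1.30×10⁻⁴ = 13.1 m/s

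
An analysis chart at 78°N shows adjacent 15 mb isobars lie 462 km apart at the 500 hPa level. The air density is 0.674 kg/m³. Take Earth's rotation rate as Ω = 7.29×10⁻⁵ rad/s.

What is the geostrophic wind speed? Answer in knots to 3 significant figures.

65.7 knots

Coriolis parameter at 78°N:
f = 2Ω sin φ = 2 × 7.29×10⁻⁵ × sin 78° = 1.43×10⁻⁴ s⁻¹
Pressure gradient: |∂P/∂n| = 1500 Pa / 462000 m = 3.25×10⁻³ Pa/m
Geostrophic balance (pressure-gradient force = Coriolis force):
V_g = (1/(fρ)) |∂P/∂n| = 3.25×10⁻³ / (1.43×10⁻⁴ × 0.674) = 33.8 m/s
Converting: 33.8 m/s × 1.944 = 65.7 knots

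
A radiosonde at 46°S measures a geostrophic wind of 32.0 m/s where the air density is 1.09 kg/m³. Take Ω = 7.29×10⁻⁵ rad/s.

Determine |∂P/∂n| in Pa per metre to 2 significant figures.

3.7×10⁻³ Pa/m

Coriolis parameter at 46°S:
f = 2Ω sin φ = 2 × 7.29×10⁻⁵ × sin 46° = 1.05×10⁻⁴ s⁻¹
Geostrophic balance rearranged: |∂P/∂n| = f ρ V_g
|∂P/∂n| = 1.05×10⁻⁴ × 1.09 × 32.0 = 3.66×10⁻³ Pa/m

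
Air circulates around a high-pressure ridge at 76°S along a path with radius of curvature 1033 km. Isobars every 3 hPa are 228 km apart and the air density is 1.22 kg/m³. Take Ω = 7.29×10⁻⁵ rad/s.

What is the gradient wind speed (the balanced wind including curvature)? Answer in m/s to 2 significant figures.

8.1 m/s

Coriolis parameter at 76°S:
f = 2Ω sin φ = 2 × 7.29×10⁻⁵ × sin 76° = 1.41×10⁻⁴ s⁻¹
Pressure gradient: |∂P/∂n| = 300 Pa / 228000 m = 1.32×10⁻³ Pa/m
Geostrophic speed: V_g = |∂P/∂n|/(fρ) = 1.32×10⁻³/(1.41×10⁻⁴ × 1.22) = 7.62 m/s
Around a high, pressure-gradient force acts outward with centrifugal, so Coriolis balances both:
fV = (1/ρ)|∂P/∂n| + V²/R  →  V² − fR·V + fR·V_g = 0
With fR = 1.41×10⁻⁴ × 1033×10³ m = 146 m/s:
V = [fR − √((fR)² − 4 fR V_g)]/2 = [146 − √(146² − 4×146×7.62)]/2 = 8.07 m/s
Supergeostrophic (V > V_g = 7.62 m/s), as expected around a high.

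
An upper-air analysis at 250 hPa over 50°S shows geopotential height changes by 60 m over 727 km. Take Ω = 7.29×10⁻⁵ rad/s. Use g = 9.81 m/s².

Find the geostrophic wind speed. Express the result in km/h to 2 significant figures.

Coriolis parameter at 50°S:
f = 2Ω sin φ = 2 × 7.29×10⁻⁵ × sin 50° = 1.12×10⁻⁴ s⁻¹
Height gradient: |∂Z/∂n| = 60 m / 727000 m = 8.25×10⁻⁵
On a pressure surface, geostrophic balance gives V_g = (g/f)|∂Z/∂n|:
V_g = 9.81 × 8.25×10⁻⁵ / 1.12×10⁻⁴ = 7.25 m/s
Converting: 7.25 m/s × 3.6 = 26 km/h

26 km/h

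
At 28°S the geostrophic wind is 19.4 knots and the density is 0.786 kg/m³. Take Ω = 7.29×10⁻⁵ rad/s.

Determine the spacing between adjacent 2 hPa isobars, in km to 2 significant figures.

370 km

Coriolis parameter at 28°S:
f = 2Ω sin φ = 2 × 7.29×10⁻⁵ × sin 28° = 6.84×10⁻⁵ s⁻¹
Wind speed in SI: 19.4 knots = 9.98 m/s
Geostrophic balance rearranged: |∂P/∂n| = f ρ V_g
|∂P/∂n| = 6.84×10⁻⁵ × 0.786 × 9.98 = 5.37×10⁻⁴ Pa/m
Isobar spacing: Δn = ΔP/|∂P/∂n| = 200 Pa / 5.37×10⁻⁴ Pa/m = 372478 m ≈ 370 km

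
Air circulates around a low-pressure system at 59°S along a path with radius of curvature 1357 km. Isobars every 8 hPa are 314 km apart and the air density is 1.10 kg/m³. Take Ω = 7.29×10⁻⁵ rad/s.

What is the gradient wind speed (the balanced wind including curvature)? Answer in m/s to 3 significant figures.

16.9 m/s

Coriolis parameter at 59°S:
f = 2Ω sin φ = 2 × 7.29×10⁻⁵ × sin 59° = 1.25×10⁻⁴ s⁻¹
Pressure gradient: |∂P/∂n| = 800 Pa / 314000 m = 2.55×10⁻³ Pa/m
Geostrophic speed: V_g = |∂P/∂n|/(fρ) = 2.55×10⁻³/(1.25×10⁻⁴ × 1.10) = 18.5 m/s
Around a low, centrifugal force acts outward with Coriolis, so pressure-gradient force balances both:
(1/ρ)|∂P/∂n| = fV + V²/R  →  V² + fR·V − fR·V_g = 0
With fR = 1.25×10⁻⁴ × 1357×10³ m = 170 m/s:
V = [−fR + √((fR)² + 4 fR V_g)]/2 = [−170 + √(170² + 4×170×18.5)]/2 = 16.9 m/s
Subgeostrophic (V < V_g = 18.5 m/s), as expected around a low.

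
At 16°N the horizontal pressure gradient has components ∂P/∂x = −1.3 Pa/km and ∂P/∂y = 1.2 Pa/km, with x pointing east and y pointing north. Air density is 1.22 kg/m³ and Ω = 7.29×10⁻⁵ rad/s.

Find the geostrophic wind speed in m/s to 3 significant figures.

Coriolis parameter at 16°N:
f = 2Ω sin φ = 2 × 7.29×10⁻⁵ × sin 16° = 4.02×10⁻⁵ s⁻¹
Component geostrophic relations (x east, y north):
u_g = −(1/(fρ)) ∂P/∂y,  v_g = (1/(fρ)) ∂P/∂x
u_g = −(1.2×10⁻³)/(4.02×10⁻⁵ × 1.22) = −24.5 m/s;  v_g = (−1.3×10⁻³)/(4.02×10⁻⁵ × 1.22) = −26.5 m/s
|V_g| = √(u_g² + v_g²) = 36.1 m/s

36.1 m/s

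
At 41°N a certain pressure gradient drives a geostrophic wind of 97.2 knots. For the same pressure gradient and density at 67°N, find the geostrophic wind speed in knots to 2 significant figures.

69 knots

With the same pressure gradient and density, V_g ∝ 1/f ∝ 1/sin φ.
V₂ = V₁ · sin φ₁ / sin φ₂ = 97.2 × sin 41° / sin 67°
V₂ = 97.2 × 0.6561/0.9205 = 69 knots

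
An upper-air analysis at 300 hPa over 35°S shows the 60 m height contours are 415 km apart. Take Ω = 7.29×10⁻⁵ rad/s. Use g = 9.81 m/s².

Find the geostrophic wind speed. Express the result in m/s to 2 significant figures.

Coriolis parameter at 35°S:
f = 2Ω sin φ = 2 × 7.29×10⁻⁵ × sin 35° = 8.36×10⁻⁵ s⁻¹
Height gradient: |∂Z/∂n| = 60 m / 415000 m = 1.45×10⁻⁴
On a pressure surface, geostrophic balance gives V_g = (g/f)|∂Z/∂n|:
V_g = 9.81 × 1.45×10⁻⁴ / 8.36×10⁻⁵ = 17.0 m/s

17 m/s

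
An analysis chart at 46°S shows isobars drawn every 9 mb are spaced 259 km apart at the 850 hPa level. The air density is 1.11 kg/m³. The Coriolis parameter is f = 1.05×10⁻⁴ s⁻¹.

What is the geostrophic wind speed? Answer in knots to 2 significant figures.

Pressure gradient: |∂P/∂n| = 900 Pa / 259000 m = 3.47×10⁻³ Pa/m
Geostrophic balance (pressure-gradient force = Coriolis force):
V_g = (1/(fρ)) |∂P/∂n| = 3.47×10⁻³ / (1.05×10⁻⁴ × 1.11) = 29.8 m/s
Converting: 29.8 m/s × 1.944 = 58 knots

58 knots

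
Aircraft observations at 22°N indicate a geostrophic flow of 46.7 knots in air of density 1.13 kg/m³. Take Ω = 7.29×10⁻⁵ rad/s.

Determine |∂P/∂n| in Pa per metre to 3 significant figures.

Coriolis parameter at 22°N:
f = 2Ω sin φ = 2 × 7.29×10⁻⁵ × sin 22° = 5.46×10⁻⁵ s⁻¹
Wind speed in SI: 46.7 knots = 24.0 m/s
Geostrophic balance rearranged: |∂P/∂n| = f ρ V_g
|∂P/∂n| = 5.46×10⁻⁵ × 1.13 × 24.0 = 1.48×10⁻³ Pa/m

1.48×10⁻³ Pa/m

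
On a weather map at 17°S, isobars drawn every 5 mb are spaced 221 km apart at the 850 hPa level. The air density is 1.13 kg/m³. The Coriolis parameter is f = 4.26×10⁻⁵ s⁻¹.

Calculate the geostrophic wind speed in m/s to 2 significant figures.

47 m/s

Pressure gradient: |∂P/∂n| = 500 Pa / 221000 m = 2.26×10⁻³ Pa/m
Geostrophic balance (pressure-gradient force = Coriolis force):
V_g = (1/(fρ)) |∂P/∂n| = 2.26×10⁻³ / (4.26×10⁻⁵ × 1.13) = 47.0 m/s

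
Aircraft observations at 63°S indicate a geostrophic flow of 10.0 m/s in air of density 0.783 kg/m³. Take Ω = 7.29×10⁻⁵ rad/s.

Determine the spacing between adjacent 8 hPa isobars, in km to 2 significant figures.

790 km

Coriolis parameter at 63°S:
f = 2Ω sin φ = 2 × 7.29×10⁻⁵ × sin 63° = 1.30×10⁻⁴ s⁻¹
Geostrophic balance rearranged: |∂P/∂n| = f ρ V_g
|∂P/∂n| = 1.30×10⁻⁴ × 0.783 × 10.0 = 1.02×10⁻³ Pa/m
Isobar spacing: Δn = ΔP/|∂P/∂n| = 800 Pa / 1.02×10⁻³ Pa/m = 786484 m ≈ 790 km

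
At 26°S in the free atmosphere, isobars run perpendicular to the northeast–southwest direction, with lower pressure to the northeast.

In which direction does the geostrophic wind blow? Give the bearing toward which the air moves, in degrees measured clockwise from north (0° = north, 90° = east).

The pressure-gradient force points toward the northeast (bearing 045°).
Geostrophic balance: in the Southern Hemisphere the Coriolis force deflects motion to the left, so the geostrophic wind blows 90° to the left of the pressure-gradient force (low pressure on the right).
Rotating 045° by 90° counterclockwise gives 315° — the wind blows toward the northwest.

315°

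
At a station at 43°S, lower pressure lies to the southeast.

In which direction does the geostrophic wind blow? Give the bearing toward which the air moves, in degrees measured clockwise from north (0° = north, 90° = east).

045°

The pressure-gradient force points toward the southeast (bearing 135°).
Geostrophic balance: in the Southern Hemisphere the Coriolis force deflects motion to the left, so the geostrophic wind blows 90° to the left of the pressure-gradient force (low pressure on the right).
Rotating 135° by 90° counterclockwise gives 045° — the wind blows toward the northeast.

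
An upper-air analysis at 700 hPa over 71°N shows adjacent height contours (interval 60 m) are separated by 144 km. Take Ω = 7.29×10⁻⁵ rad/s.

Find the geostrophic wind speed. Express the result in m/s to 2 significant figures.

Coriolis parameter at 71°N:
f = 2Ω sin φ = 2 × 7.29×10⁻⁵ × sin 71° = 1.38×10⁻⁴ s⁻¹
Height gradient: |∂Z/∂n| = 60 m / 144000 m = 4.17×10⁻⁴
On a pressure surface, geostrophic balance gives V_g = (g/f)|∂Z/∂n|:
V_g = 9.81 × 4.17×10⁻⁴ / 1.38×10⁻⁴ = 29.7 m/s

30 m/s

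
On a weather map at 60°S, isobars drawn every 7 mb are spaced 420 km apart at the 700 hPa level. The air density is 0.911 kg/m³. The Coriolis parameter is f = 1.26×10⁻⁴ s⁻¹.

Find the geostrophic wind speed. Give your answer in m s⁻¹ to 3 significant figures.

14.5 m s⁻¹

Pressure gradient: |∂P/∂n| = 700 Pa / 420000 m = 1.67×10⁻³ Pa/m
Geostrophic balance (pressure-gradient force = Coriolis force):
V_g = (1/(fρ)) |∂P/∂n| = 1.67×10⁻³ / (1.26×10⁻⁴ × 0.911) = 14.5 m/s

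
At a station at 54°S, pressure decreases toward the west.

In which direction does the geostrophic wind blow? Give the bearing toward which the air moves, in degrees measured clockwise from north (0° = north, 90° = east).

The pressure-gradient force points toward the west (bearing 270°).
Geostrophic balance: in the Southern Hemisphere the Coriolis force deflects motion to the left, so the geostrophic wind blows 90° to the left of the pressure-gradient force (low pressure on the right).
Rotating 270° by 90° counterclockwise gives 180° — the wind blows toward the south.

180°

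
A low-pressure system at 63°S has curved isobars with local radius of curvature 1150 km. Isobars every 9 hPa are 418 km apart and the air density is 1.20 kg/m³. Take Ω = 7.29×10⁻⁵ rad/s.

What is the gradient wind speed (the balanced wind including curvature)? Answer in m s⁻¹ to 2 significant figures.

13 m s⁻¹

Coriolis parameter at 63°S:
f = 2Ω sin φ = 2 × 7.29×10⁻⁵ × sin 63° = 1.30×10⁻⁴ s⁻¹
Pressure gradient: |∂P/∂n| = 900 Pa / 418000 m = 2.15×10⁻³ Pa/m
Geostrophic speed: V_g = |∂P/∂n|/(fρ) = 2.15×10⁻³/(1.30×10⁻⁴ × 1.20) = 13.8 m/s
Around a low, centrifugal force acts outward with Coriolis, so pressure-gradient force balances both:
(1/ρ)|∂P/∂n| = fV + V²/R  →  V² + fR·V − fR·V_g = 0
With fR = 1.30×10⁻⁴ × 1150×10³ m = 149 m/s:
V = [−fR + √((fR)² + 4 fR V_g)]/2 = [−149 + √(149² + 4×149×13.8)]/2 = 12.7 m/s
Subgeostrophic (V < V_g = 13.8 m/s), as expected around a low.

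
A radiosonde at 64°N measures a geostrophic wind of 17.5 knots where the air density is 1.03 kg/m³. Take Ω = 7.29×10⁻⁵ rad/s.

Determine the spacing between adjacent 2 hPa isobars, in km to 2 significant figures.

Coriolis parameter at 64°N:
f = 2Ω sin φ = 2 × 7.29×10⁻⁵ × sin 64° = 1.31×10⁻⁴ s⁻¹
Wind speed in SI: 17.5 knots = 9.00 m/s
Geostrophic balance rearranged: |∂P/∂n| = f ρ V_g
|∂P/∂n| = 1.31×10⁻⁴ × 1.03 × 9.00 = 1.22×10⁻³ Pa/m
Isobar spacing: Δn = ΔP/|∂P/∂n| = 200 Pa / 1.22×10⁻³ Pa/m = 164588 m ≈ 160 km

160 km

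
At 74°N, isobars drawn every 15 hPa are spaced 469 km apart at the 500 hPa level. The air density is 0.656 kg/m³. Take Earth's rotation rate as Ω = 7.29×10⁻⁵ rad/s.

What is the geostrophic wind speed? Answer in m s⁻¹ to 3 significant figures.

34.8 m s⁻¹

Coriolis parameter at 74°N:
f = 2Ω sin φ = 2 × 7.29×10⁻⁵ × sin 74° = 1.40×10⁻⁴ s⁻¹
Pressure gradient: |∂P/∂n| = 1500 Pa / 469000 m = 3.20×10⁻³ Pa/m
Geostrophic balance (pressure-gradient force = Coriolis force):
V_g = (1/(fρ)) |∂P/∂n| = 3.20×10⁻³ / (1.40×10⁻⁴ × 0.656) = 34.8 m/s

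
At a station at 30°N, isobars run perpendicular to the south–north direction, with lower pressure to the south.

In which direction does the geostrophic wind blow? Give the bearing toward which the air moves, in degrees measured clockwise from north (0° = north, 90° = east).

270°

The pressure-gradient force points toward the south (bearing 180°).
Geostrophic balance: in the Northern Hemisphere the Coriolis force deflects motion to the right, so the geostrophic wind blows 90° to the right of the pressure-gradient force (low pressure on the left).
Rotating 180° by 90° clockwise gives 270° — the wind blows toward the west.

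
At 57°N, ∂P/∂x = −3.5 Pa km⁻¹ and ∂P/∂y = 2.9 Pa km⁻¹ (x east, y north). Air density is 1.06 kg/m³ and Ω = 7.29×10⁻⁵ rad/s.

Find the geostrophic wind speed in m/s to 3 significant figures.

35.1 m/s

Coriolis parameter at 57°N:
f = 2Ω sin φ = 2 × 7.29×10⁻⁵ × sin 57° = 1.22×10⁻⁴ s⁻¹
Component geostrophic relations (x east, y north):
u_g = −(1/(fρ)) ∂P/∂y,  v_g = (1/(fρ)) ∂P/∂x
u_g = −(2.9×10⁻³)/(1.22×10⁻⁴ × 1.06) = −22.4 m/s;  v_g = (−3.5×10⁻³)/(1.22×10⁻⁴ × 1.06) = −27.0 m/s
|V_g| = √(u_g² + v_g²) = 35.1 m/s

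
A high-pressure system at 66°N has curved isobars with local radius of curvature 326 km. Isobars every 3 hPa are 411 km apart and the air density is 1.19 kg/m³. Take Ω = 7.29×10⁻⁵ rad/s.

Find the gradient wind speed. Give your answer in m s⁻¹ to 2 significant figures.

Coriolis parameter at 66°N:
f = 2Ω sin φ = 2 × 7.29×10⁻⁵ × sin 66° = 1.33×10⁻⁴ s⁻¹
Pressure gradient: |∂P/∂n| = 300 Pa / 411000 m = 7.30×10⁻⁴ Pa/m
Geostrophic speed: V_g = |∂P/∂n|/(fρ) = 7.30×10⁻⁴/(1.33×10⁻⁴ × 1.19) = 4.61 m/s
Around a high, pressure-gradient force acts outward with centrifugal, so Coriolis balances both:
fV = (1/ρ)|∂P/∂n| + V²/R  →  V² − fR·V + fR·V_g = 0
With fR = 1.33×10⁻⁴ × 326×10³ m = 43.4 m/s:
V = [fR − √((fR)² − 4 fR V_g)]/2 = [43.4 − √(43.4² − 4×43.4×4.61)]/2 = 5.24 m/s
Supergeostrophic (V > V_g = 4.61 m/s), as expected around a high.

5.2 m s⁻¹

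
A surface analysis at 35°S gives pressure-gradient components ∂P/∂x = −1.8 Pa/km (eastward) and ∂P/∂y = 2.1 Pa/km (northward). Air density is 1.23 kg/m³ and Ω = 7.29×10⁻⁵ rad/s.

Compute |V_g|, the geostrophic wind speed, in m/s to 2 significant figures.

27 m/s

Coriolis parameter at 35°S:
f = 2Ω sin φ = 2 × 7.29×10⁻⁵ × sin 35° = 8.36×10⁻⁵ s⁻¹
In the Southern Hemisphere f is negative: f = −8.36×10⁻⁵ s⁻¹.
Component geostrophic relations (x east, y north):
u_g = −(1/(fρ)) ∂P/∂y,  v_g = (1/(fρ)) ∂P/∂x
u_g = −(2.1×10⁻³)/(−8.36×10⁻⁵ × 1.23) = 20.4 m/s;  v_g = (−1.8×10⁻³)/(−8.36×10⁻⁵ × 1.23) = 17.5 m/s
|V_g| = √(u_g² + v_g²) = 26.9 m/s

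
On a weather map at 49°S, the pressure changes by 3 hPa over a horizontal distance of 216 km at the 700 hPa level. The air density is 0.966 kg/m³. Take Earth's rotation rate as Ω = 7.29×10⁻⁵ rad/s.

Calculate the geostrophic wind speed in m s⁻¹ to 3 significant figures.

Coriolis parameter at 49°S:
f = 2Ω sin φ = 2 × 7.29×10⁻⁵ × sin 49° = 1.10×10⁻⁴ s⁻¹
Pressure gradient: |∂P/∂n| = 300 Pa / 216000 m = 1.39×10⁻³ Pa/m
Geostrophic balance (pressure-gradient force = Coriolis force):
V_g = (1/(fρ)) |∂P/∂n| = 1.39×10⁻³ / (1.10×10⁻⁴ × 0.966) = 13.1 m/s

13.1 m s⁻¹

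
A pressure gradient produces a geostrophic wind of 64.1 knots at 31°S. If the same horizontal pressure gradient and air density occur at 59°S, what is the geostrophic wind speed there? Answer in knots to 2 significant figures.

39 knots

With the same pressure gradient and density, V_g ∝ 1/f ∝ 1/sin φ.
V₂ = V₁ · sin φ₁ / sin φ₂ = 64.1 × sin 31° / sin 59°
V₂ = 64.1 × 0.5150/0.8572 = 39 knots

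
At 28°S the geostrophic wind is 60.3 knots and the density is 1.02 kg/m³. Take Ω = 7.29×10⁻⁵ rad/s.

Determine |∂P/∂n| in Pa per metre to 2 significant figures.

2.2×10⁻³ Pa/m

Coriolis parameter at 28°S:
f = 2Ω sin φ = 2 × 7.29×10⁻⁵ × sin 28° = 6.84×10⁻⁵ s⁻¹
Wind speed in SI: 60.3 knots = 31.0 m/s
Geostrophic balance rearranged: |∂P/∂n| = f ρ V_g
|∂P/∂n| = 6.84×10⁻⁵ × 1.02 × 31.0 = 2.17×10⁻³ Pa/m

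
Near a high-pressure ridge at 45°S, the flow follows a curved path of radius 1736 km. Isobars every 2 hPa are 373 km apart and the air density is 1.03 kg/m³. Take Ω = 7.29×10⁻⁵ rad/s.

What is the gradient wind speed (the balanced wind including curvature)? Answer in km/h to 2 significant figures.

Coriolis parameter at 45°S:
f = 2Ω sin φ = 2 × 7.29×10⁻⁵ × sin 45° = 1.03×10⁻⁴ s⁻¹
Pressure gradient: |∂P/∂n| = 200 Pa / 373000 m = 5.36×10⁻⁴ Pa/m
Geostrophic speed: V_g = |∂P/∂n|/(fρ) = 5.36×10⁻⁴/(1.03×10⁻⁴ × 1.03) = 5.05 m/s
Around a high, pressure-gradient force acts outward with centrifugal, so Coriolis balances both:
fV = (1/ρ)|∂P/∂n| + V²/R  →  V² − fR·V + fR·V_g = 0
With fR = 1.03×10⁻⁴ × 1736×10³ m = 179 m/s:
V = [fR − √((fR)² − 4 fR V_g)]/2 = [179 − √(179² − 4×179×5.05)]/2 = 5.2 m/s
Supergeostrophic (V > V_g = 5.05 m/s), as expected around a high.
Converting: 5.2 m/s × 3.6 = 19 km/h

19 km/h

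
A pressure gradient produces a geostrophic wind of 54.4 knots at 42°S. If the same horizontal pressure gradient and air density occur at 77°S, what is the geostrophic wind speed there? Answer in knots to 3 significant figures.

With the same pressure gradient and density, V_g ∝ 1/f ∝ 1/sin φ.
V₂ = V₁ · sin φ₁ / sin φ₂ = 54.4 × sin 42° / sin 77°
V₂ = 54.4 × 0.6691/0.9744 = 37.4 knots

37.4 knots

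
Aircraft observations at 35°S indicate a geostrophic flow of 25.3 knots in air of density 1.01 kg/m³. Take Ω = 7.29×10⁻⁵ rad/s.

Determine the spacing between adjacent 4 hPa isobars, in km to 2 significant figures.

360 km

Coriolis parameter at 35°S:
f = 2Ω sin φ = 2 × 7.29×10⁻⁵ × sin 35° = 8.36×10⁻⁵ s⁻¹
Wind speed in SI: 25.3 knots = 13.0 m/s
Geostrophic balance rearranged: |∂P/∂n| = f ρ V_g
|∂P/∂n| = 8.36×10⁻⁵ × 1.01 × 13.0 = 1.10×10⁻³ Pa/m
Isobar spacing: Δn = ΔP/|∂P/∂n| = 400 Pa / 1.10×10⁻³ Pa/m = 363857 m ≈ 360 km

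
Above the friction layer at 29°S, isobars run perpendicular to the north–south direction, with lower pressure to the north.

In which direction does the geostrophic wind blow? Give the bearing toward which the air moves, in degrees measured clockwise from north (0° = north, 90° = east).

The pressure-gradient force points toward the north (bearing 000°).
Geostrophic balance: in the Southern Hemisphere the Coriolis force deflects motion to the left, so the geostrophic wind blows 90° to the left of the pressure-gradient force (low pressure on the right).
Rotating 000° by 90° counterclockwise gives 270° — the wind blows toward the west.

270°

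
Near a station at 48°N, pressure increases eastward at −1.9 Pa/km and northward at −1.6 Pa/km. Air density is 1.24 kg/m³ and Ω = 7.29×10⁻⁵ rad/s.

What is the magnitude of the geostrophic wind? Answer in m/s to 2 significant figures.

18 m/s

Coriolis parameter at 48°N:
f = 2Ω sin φ = 2 × 7.29×10⁻⁵ × sin 48° = 1.08×10⁻⁴ s⁻¹
Component geostrophic relations (x east, y north):
u_g = −(1/(fρ)) ∂P/∂y,  v_g = (1/(fρ)) ∂P/∂x
u_g = −(−1.6×10⁻³)/(1.08×10⁻⁴ × 1.24) = 11.9 m/s;  v_g = (−1.9×10⁻³)/(1.08×10⁻⁴ × 1.24) = −14.1 m/s
|V_g| = √(u_g² + v_g²) = 18.5 m/s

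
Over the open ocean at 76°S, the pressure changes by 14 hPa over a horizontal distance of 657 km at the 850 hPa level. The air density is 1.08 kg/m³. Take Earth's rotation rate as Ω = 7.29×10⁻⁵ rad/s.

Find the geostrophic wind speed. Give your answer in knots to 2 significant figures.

27 knots

Coriolis parameter at 76°S:
f = 2Ω sin φ = 2 × 7.29×10⁻⁵ × sin 76° = 1.41×10⁻⁴ s⁻¹
Pressure gradient: |∂P/∂n| = 1400 Pa / 657000 m = 2.13×10⁻³ Pa/m
Geostrophic balance (pressure-gradient force = Coriolis force):
V_g = (1/(fρ)) |∂P/∂n| = 2.13×10⁻³ / (1.41×10⁻⁴ × 1.08) = 13.9 m/s
Converting: 13.9 m/s × 1.944 = 27 knots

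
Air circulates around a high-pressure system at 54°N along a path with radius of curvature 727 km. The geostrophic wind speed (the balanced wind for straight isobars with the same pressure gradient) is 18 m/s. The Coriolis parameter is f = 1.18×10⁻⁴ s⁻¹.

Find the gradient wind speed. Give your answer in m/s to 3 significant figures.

25.7 m/s

Around a high, pressure-gradient force acts outward with centrifugal, so Coriolis balances both:
fV = (1/ρ)|∂P/∂n| + V²/R  →  V² − fR·V + fR·V_g = 0
With fR = 1.18×10⁻⁴ × 727×10³ m = 85.8 m/s:
V = [fR − √((fR)² − 4 fR V_g)]/2 = [85.8 − √(85.8² − 4×85.8×18)]/2 = 25.7 m/s
Supergeostrophic (V > V_g = 18 m/s), as expected around a high.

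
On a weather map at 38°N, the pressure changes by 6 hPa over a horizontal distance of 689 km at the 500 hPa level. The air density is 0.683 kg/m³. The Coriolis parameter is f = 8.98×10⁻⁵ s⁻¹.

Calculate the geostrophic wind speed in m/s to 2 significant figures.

Pressure gradient: |∂P/∂n| = 600 Pa / 689000 m = 8.71×10⁻⁴ Pa/m
Geostrophic balance (pressure-gradient force = Coriolis force):
V_g = (1/(fρ)) |∂P/∂n| = 8.71×10⁻⁴ / (8.98×10⁻⁵ × 0.683) = 14.2 m/s

14 m/s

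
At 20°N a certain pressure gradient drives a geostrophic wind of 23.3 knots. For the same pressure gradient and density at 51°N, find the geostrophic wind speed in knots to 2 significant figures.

With the same pressure gradient and density, V_g ∝ 1/f ∝ 1/sin φ.
V₂ = V₁ · sin φ₁ / sin φ₂ = 23.3 × sin 20° / sin 51°
V₂ = 23.3 × 0.3420/0.7771 = 10 knots

10 knots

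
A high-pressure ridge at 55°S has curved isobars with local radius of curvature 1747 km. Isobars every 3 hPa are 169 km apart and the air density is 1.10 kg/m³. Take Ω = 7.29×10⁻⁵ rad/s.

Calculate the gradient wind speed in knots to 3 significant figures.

Coriolis parameter at 55°S:
f = 2Ω sin φ = 2 × 7.29×10⁻⁵ × sin 55° = 1.19×10⁻⁴ s⁻¹
Pressure gradient: |∂P/∂n| = 300 Pa / 169000 m = 1.78×10⁻³ Pa/m
Geostrophic speed: V_g = |∂P/∂n|/(fρ) = 1.78×10⁻³/(1.19×10⁻⁴ × 1.10) = 13.5 m/s
Around a high, pressure-gradient force acts outward with centrifugal, so Coriolis balances both:
fV = (1/ρ)|∂P/∂n| + V²/R  →  V² − fR·V + fR·V_g = 0
With fR = 1.19×10⁻⁴ × 1747×10³ m = 209 m/s:
V = [fR − √((fR)² − 4 fR V_g)]/2 = [209 − √(209² − 4×209×13.5)]/2 = 14.5 m/s
Supergeostrophic (V > V_g = 13.5 m/s), as expected around a high.
Converting: 14.5 m/s × 1.944 = 28.2 knots

28.2 knots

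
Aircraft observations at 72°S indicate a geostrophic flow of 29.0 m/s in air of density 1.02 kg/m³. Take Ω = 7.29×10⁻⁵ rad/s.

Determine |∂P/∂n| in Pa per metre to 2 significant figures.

4.1×10⁻³ Pa/m

Coriolis parameter at 72°S:
f = 2Ω sin φ = 2 × 7.29×10⁻⁵ × sin 72° = 1.39×10⁻⁴ s⁻¹
Geostrophic balance rearranged: |∂P/∂n| = f ρ V_g
|∂P/∂n| = 1.39×10⁻⁴ × 1.02 × 29.0 = 4.10×10⁻³ Pa/m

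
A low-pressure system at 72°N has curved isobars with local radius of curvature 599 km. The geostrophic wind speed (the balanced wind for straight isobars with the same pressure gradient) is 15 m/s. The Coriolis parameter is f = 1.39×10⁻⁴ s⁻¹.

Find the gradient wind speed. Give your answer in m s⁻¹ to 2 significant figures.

Around a low, centrifugal force acts outward with Coriolis, so pressure-gradient force balances both:
(1/ρ)|∂P/∂n| = fV + V²/R  →  V² + fR·V − fR·V_g = 0
With fR = 1.39×10⁻⁴ × 599×10³ m = 83.3 m/s:
V = [−fR + √((fR)² + 4 fR V_g)]/2 = [−83.3 + √(83.3² + 4×83.3×15)]/2 = 13 m/s
Subgeostrophic (V < V_g = 15 m/s), as expected around a low.

13 m s⁻¹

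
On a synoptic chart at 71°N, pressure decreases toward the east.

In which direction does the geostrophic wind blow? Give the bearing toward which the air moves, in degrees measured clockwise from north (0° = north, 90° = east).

The pressure-gradient force points toward the east (bearing 090°).
Geostrophic balance: in the Northern Hemisphere the Coriolis force deflects motion to the right, so the geostrophic wind blows 90° to the right of the pressure-gradient force (low pressure on the left).
Rotating 090° by 90° clockwise gives 180° — the wind blows toward the south.

180°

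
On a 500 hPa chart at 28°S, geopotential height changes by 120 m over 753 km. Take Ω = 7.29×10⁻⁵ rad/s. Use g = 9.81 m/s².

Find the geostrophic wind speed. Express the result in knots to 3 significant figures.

Coriolis parameter at 28°S:
f = 2Ω sin φ = 2 × 7.29×10⁻⁵ × sin 28° = 6.84×10⁻⁵ s⁻¹
Height gradient: |∂Z/∂n| = 120 m / 753000 m = 1.59×10⁻⁴
On a pressure surface, geostrophic balance gives V_g = (g/f)|∂Z/∂n|:
V_g = 9.81 × 1.59×10⁻⁴ / 6.84×10⁻⁵ = 22.8 m/s
Converting: 22.8 m/s × 1.944 = 44.4 knots

44.4 knots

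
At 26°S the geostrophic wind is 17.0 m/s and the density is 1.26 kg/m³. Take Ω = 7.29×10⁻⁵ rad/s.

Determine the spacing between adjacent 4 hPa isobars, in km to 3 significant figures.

Coriolis parameter at 26°S:
f = 2Ω sin φ = 2 × 7.29×10⁻⁵ × sin 26° = 6.39×10⁻⁵ s⁻¹
Geostrophic balance rearranged: |∂P/∂n| = f ρ V_g
|∂P/∂n| = 6.39×10⁻⁵ × 1.26 × 17.0 = 1.37×10⁻³ Pa/m
Isobar spacing: Δn = ΔP/|∂P/∂n| = 400 Pa / 1.37×10⁻³ Pa/m = 292174 m ≈ 292 km

292 km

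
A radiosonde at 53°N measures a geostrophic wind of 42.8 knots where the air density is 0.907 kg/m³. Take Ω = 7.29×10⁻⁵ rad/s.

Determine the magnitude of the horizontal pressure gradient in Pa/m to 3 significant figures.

Coriolis parameter at 53°N:
f = 2Ω sin φ = 2 × 7.29×10⁻⁵ × sin 53° = 1.16×10⁻⁴ s⁻¹
Wind speed in SI: 42.8 knots = 22.0 m/s
Geostrophic balance rearranged: |∂P/∂n| = f ρ V_g
|∂P/∂n| = 1.16×10⁻⁴ × 0.907 × 22.0 = 2.33×10⁻³ Pa/m

2.33×10⁻³ Pa/m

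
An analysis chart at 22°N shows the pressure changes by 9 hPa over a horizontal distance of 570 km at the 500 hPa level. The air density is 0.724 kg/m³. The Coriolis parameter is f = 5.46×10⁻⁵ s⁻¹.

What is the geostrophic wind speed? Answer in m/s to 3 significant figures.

39.9 m/s

Pressure gradient: |∂P/∂n| = 900 Pa / 570000 m = 1.58×10⁻³ Pa/m
Geostrophic balance (pressure-gradient force = Coriolis force):
V_g = (1/(fρ)) |∂P/∂n| = 1.58×10⁻³ / (5.46×10⁻⁵ × 0.724) = 39.9 m/s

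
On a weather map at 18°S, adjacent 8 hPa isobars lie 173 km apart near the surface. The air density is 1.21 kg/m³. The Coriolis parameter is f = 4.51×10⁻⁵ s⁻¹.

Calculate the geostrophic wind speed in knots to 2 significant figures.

Pressure gradient: |∂P/∂n| = 800 Pa / 173000 m = 4.62×10⁻³ Pa/m
Geostrophic balance (pressure-gradient force = Coriolis force):
V_g = (1/(fρ)) |∂P/∂n| = 4.62×10⁻³ / (4.51×10⁻⁵ × 1.21) = 84.7 m/s
Converting: 84.7 m/s × 1.944 = 160 knots

160 knots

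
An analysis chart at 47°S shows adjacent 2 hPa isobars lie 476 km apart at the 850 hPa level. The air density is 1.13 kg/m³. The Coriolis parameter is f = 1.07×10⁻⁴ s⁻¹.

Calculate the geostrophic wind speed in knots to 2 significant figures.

Pressure gradient: |∂P/∂n| = 200 Pa / 476000 m = 4.20×10⁻⁴ Pa/m
Geostrophic balance (pressure-gradient force = Coriolis force):
V_g = (1/(fρ)) |∂P/∂n| = 4.20×10⁻⁴ / (1.07×10⁻⁴ × 1.13) = 3.48 m/s
Converting: 3.48 m/s × 1.944 = 6.8 knots

6.8 knots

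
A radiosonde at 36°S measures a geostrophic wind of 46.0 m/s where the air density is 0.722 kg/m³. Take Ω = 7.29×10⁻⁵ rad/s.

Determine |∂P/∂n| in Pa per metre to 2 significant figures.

2.8×10⁻³ Pa/m

Coriolis parameter at 36°S:
f = 2Ω sin φ = 2 × 7.29×10⁻⁵ × sin 36° = 8.57×10⁻⁵ s⁻¹
Geostrophic balance rearranged: |∂P/∂n| = f ρ V_g
|∂P/∂n| = 8.57×10⁻⁵ × 0.722 × 46.0 = 2.85×10⁻³ Pa/m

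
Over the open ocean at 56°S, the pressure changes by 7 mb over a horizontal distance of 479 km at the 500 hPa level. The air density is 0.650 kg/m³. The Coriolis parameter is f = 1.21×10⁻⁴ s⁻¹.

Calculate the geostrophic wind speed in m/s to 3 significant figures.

18.6 m/s

Pressure gradient: |∂P/∂n| = 700 Pa / 479000 m = 1.46×10⁻³ Pa/m
Geostrophic balance (pressure-gradient force = Coriolis force):
V_g = (1/(fρ)) |∂P/∂n| = 1.46×10⁻³ / (1.21×10⁻⁴ × 0.650) = 18.6 m/s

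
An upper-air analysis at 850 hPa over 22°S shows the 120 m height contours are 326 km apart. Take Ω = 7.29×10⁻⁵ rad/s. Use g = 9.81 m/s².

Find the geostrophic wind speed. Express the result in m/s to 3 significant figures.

66.1 m/s

Coriolis parameter at 22°S:
f = 2Ω sin φ = 2 × 7.29×10⁻⁵ × sin 22° = 5.46×10⁻⁵ s⁻¹
Height gradient: |∂Z/∂n| = 120 m / 326000 m = 3.68×10⁻⁴
On a pressure surface, geostrophic balance gives V_g = (g/f)|∂Z/∂n|:
V_g = 9.81 × 3.68×10⁻⁴ / 5.46×10⁻⁵ = 66.1 m/s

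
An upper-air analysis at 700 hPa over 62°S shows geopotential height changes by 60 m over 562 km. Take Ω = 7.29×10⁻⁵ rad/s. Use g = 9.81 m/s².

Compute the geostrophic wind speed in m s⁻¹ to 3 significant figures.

8.14 m s⁻¹

Coriolis parameter at 62°S:
f = 2Ω sin φ = 2 × 7.29×10⁻⁵ × sin 62° = 1.29×10⁻⁴ s⁻¹
Height gradient: |∂Z/∂n| = 60 m / 562000 m = 1.07×10⁻⁴
On a pressure surface, geostrophic balance gives V_g = (g/f)|∂Z/∂n|:
V_g = 9.81 × 1.07×10⁻⁴ / 1.29×10⁻⁴ = 8.14 m/s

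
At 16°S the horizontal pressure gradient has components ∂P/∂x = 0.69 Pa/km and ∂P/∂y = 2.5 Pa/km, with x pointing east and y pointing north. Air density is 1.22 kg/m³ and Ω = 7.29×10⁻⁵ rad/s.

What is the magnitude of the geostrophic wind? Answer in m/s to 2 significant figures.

53 m/s

Coriolis parameter at 16°S:
f = 2Ω sin φ = 2 × 7.29×10⁻⁵ × sin 16° = 4.02×10⁻⁵ s⁻¹
In the Southern Hemisphere f is negative: f = −4.02×10⁻⁵ s⁻¹.
Component geostrophic relations (x east, y north):
u_g = −(1/(fρ)) ∂P/∂y,  v_g = (1/(fρ)) ∂P/∂x
u_g = −(2.5×10⁻³)/(−4.02×10⁻⁵ × 1.22) = 51.0 m/s;  v_g = (0.69×10⁻³)/(−4.02×10⁻⁵ × 1.22) = −14.1 m/s
|V_g| = √(u_g² + v_g²) = 52.9 m/s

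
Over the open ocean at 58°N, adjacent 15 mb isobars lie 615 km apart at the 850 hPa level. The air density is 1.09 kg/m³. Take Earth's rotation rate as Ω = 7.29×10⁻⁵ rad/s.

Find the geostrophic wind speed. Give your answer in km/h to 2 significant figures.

Coriolis parameter at 58°N:
f = 2Ω sin φ = 2 × 7.29×10⁻⁵ × sin 58° = 1.24×10⁻⁴ s⁻¹
Pressure gradient: |∂P/∂n| = 1500 Pa / 615000 m = 2.44×10⁻³ Pa/m
Geostrophic balance (pressure-gradient force = Coriolis force):
V_g = (1/(fρ)) |∂P/∂n| = 2.44×10⁻³ / (1.24×10⁻⁴ × 1.09) = 18.1 m/s
Converting: 18.1 m/s × 3.6 = 65 km/h

65 km/h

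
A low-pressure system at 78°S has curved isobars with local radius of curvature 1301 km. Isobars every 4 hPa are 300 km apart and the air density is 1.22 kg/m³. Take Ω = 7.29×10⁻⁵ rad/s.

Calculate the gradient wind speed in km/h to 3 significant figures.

26.5 km/h

Coriolis parameter at 78°S:
f = 2Ω sin φ = 2 × 7.29×10⁻⁵ × sin 78° = 1.43×10⁻⁴ s⁻¹
Pressure gradient: |∂P/∂n| = 400 Pa / 300000 m = 1.33×10⁻³ Pa/m
Geostrophic speed: V_g = |∂P/∂n|/(fρ) = 1.33×10⁻³/(1.43×10⁻⁴ × 1.22) = 7.66 m/s
Around a low, centrifugal force acts outward with Coriolis, so pressure-gradient force balances both:
(1/ρ)|∂P/∂n| = fV + V²/R  →  V² + fR·V − fR·V_g = 0
With fR = 1.43×10⁻⁴ × 1301×10³ m = 186 m/s:
V = [−fR + √((fR)² + 4 fR V_g)]/2 = [−186 + √(186² + 4×186×7.66)]/2 = 7.37 m/s
Subgeostrophic (V < V_g = 7.66 m/s), as expected around a low.
Converting: 7.37 m/s × 3.6 = 26.5 km/h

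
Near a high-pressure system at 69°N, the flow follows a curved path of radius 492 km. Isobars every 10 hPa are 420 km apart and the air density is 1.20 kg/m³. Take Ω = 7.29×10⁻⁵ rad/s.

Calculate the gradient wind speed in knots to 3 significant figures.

Coriolis parameter at 69°N:
f = 2Ω sin φ = 2 × 7.29×10⁻⁵ × sin 69° = 1.36×10⁻⁴ s⁻¹
Pressure gradient: |∂P/∂n| = 1000 Pa / 420000 m = 2.38×10⁻³ Pa/m
Geostrophic speed: V_g = |∂P/∂n|/(fρ) = 2.38×10⁻³/(1.36×10⁻⁴ × 1.20) = 14.6 m/s
Around a high, pressure-gradient force acts outward with centrifugal, so Coriolis balances both:
fV = (1/ρ)|∂P/∂n| + V²/R  →  V² − fR·V + fR·V_g = 0
With fR = 1.36×10⁻⁴ × 492×10³ m = 67.0 m/s:
V = [fR − √((fR)² − 4 fR V_g)]/2 = [67.0 − √(67.0² − 4×67.0×14.6)]/2 = 21.4 m/s
Supergeostrophic (V > V_g = 14.6 m/s), as expected around a high.
Converting: 21.4 m/s × 1.944 = 41.7 knots

41.7 knots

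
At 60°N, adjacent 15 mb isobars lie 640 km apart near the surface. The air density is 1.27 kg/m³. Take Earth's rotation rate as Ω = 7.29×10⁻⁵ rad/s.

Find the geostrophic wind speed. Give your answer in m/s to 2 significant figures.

Coriolis parameter at 60°N:
f = 2Ω sin φ = 2 × 7.29×10⁻⁵ × sin 60° = 1.26×10⁻⁴ s⁻¹
Pressure gradient: |∂P/∂n| = 1500 Pa / 640000 m = 2.34×10⁻³ Pa/m
Geostrophic balance (pressure-gradient force = Coriolis force):
V_g = (1/(fρ)) |∂P/∂n| = 2.34×10⁻³ / (1.26×10⁻⁴ × 1.27) = 14.6 m/s

15 m/s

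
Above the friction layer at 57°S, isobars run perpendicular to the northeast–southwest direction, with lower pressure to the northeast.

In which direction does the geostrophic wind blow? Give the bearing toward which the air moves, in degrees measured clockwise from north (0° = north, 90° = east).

315°

The pressure-gradient force points toward the northeast (bearing 045°).
Geostrophic balance: in the Southern Hemisphere the Coriolis force deflects motion to the left, so the geostrophic wind blows 90° to the left of the pressure-gradient force (low pressure on the right).
Rotating 045° by 90° counterclockwise gives 315° — the wind blows toward the northwest.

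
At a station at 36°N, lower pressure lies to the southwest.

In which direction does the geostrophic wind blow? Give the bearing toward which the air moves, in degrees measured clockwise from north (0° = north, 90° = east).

The pressure-gradient force points toward the southwest (bearing 225°).
Geostrophic balance: in the Northern Hemisphere the Coriolis force deflects motion to the right, so the geostrophic wind blows 90° to the right of the pressure-gradient force (low pressure on the left).
Rotating 225° by 90° clockwise gives 315° — the wind blows toward the northwest.

315°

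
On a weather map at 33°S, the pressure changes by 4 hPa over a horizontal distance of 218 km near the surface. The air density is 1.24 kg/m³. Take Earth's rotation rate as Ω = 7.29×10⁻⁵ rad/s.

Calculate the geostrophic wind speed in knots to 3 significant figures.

36.2 knots

Coriolis parameter at 33°S:
f = 2Ω sin φ = 2 × 7.29×10⁻⁵ × sin 33° = 7.94×10⁻⁵ s⁻¹
Pressure gradient: |∂P/∂n| = 400 Pa / 218000 m = 1.83×10⁻³ Pa/m
Geostrophic balance (pressure-gradient force = Coriolis force):
V_g = (1/(fρ)) |∂P/∂n| = 1.83×10⁻³ / (7.94×10⁻⁵ × 1.24) = 18.6 m/s
Converting: 18.6 m/s × 1.944 = 36.2 knots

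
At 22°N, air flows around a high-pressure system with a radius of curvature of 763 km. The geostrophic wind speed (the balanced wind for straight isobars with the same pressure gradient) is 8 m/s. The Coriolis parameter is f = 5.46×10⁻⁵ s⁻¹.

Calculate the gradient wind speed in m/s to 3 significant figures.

10.8 m/s

Around a high, pressure-gradient force acts outward with centrifugal, so Coriolis balances both:
fV = (1/ρ)|∂P/∂n| + V²/R  →  V² − fR·V + fR·V_g = 0
With fR = 5.46×10⁻⁵ × 763×10³ m = 41.7 m/s:
V = [fR − √((fR)² − 4 fR V_g)]/2 = [41.7 − √(41.7² − 4×41.7×8)]/2 = 10.8 m/s
Supergeostrophic (V > V_g = 8 m/s), as expected around a high.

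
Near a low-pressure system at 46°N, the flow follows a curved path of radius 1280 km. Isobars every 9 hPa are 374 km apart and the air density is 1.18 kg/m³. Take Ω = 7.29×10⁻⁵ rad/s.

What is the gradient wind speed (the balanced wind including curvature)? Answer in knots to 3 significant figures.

Coriolis parameter at 46°N:
f = 2Ω sin φ = 2 × 7.29×10⁻⁵ × sin 46° = 1.05×10⁻⁴ s⁻¹
Pressure gradient: |∂P/∂n| = 900 Pa / 374000 m = 2.41×10⁻³ Pa/m
Geostrophic speed: V_g = |∂P/∂n|/(fρ) = 2.41×10⁻³/(1.05×10⁻⁴ × 1.18) = 19.4 m/s
Around a low, centrifugal force acts outward with Coriolis, so pressure-gradient force balances both:
(1/ρ)|∂P/∂n| = fV + V²/R  →  V² + fR·V − fR·V_g = 0
With fR = 1.05×10⁻⁴ × 1280×10³ m = 134 m/s:
V = [−fR + √((fR)² + 4 fR V_g)]/2 = [−134 + √(134² + 4×134×19.4)]/2 = 17.2 m/s
Subgeostrophic (V < V_g = 19.4 m/s), as expected around a low.
Converting: 17.2 m/s × 1.944 = 33.5 knots

33.5 knots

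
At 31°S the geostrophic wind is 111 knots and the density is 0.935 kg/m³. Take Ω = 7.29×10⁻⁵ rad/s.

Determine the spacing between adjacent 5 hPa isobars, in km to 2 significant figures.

Coriolis parameter at 31°S:
f = 2Ω sin φ = 2 × 7.29×10⁻⁵ × sin 31° = 7.51×10⁻⁵ s⁻¹
Wind speed in SI: 111 knots = 57.1 m/s
Geostrophic balance rearranged: |∂P/∂n| = f ρ V_g
|∂P/∂n| = 7.51×10⁻⁵ × 0.935 × 57.1 = 4.01×10⁻³ Pa/m
Isobar spacing: Δn = ΔP/|∂P/∂n| = 500 Pa / 4.01×10⁻³ Pa/m = 124710 m ≈ 120 km

120 km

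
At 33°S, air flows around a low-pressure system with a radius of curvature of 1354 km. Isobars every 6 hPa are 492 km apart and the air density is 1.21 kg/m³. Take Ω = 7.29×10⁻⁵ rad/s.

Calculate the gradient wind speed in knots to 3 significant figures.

Coriolis parameter at 33°S:
f = 2Ω sin φ = 2 × 7.29×10⁻⁵ × sin 33° = 7.94×10⁻⁵ s⁻¹
Pressure gradient: |∂P/∂n| = 600 Pa / 492000 m = 1.22×10⁻³ Pa/m
Geostrophic speed: V_g = |∂P/∂n|/(fρ) = 1.22×10⁻³/(7.94×10⁻⁵ × 1.21) = 12.7 m/s
Around a low, centrifugal force acts outward with Coriolis, so pressure-gradient force balances both:
(1/ρ)|∂P/∂n| = fV + V²/R  →  V² + fR·V − fR·V_g = 0
With fR = 7.94×10⁻⁵ × 1354×10³ m = 108 m/s:
V = [−fR + √((fR)² + 4 fR V_g)]/2 = [−108 + √(108² + 4×108×12.7)]/2 = 11.5 m/s
Subgeostrophic (V < V_g = 12.7 m/s), as expected around a low.
Converting: 11.5 m/s × 1.944 = 22.3 knots

22.3 knots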